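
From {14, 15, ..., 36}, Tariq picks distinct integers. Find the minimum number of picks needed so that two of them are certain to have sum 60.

Group the elements by complementary pair {x, 60−x}: {24,36}, {25,35}, {26,34}, …, giving 6 two-element pairs; the single value 30 (it cannot pair with itself since the integers are distinct); and 10 integers whose partner 60−x falls outside [14,36].
Treating each of those 17 groups as a pigeonhole, one can pick one integer per group — 17 integers — with no two summing to 60.
The 18th integer lands in an occupied pair, forcing a sum of 60.

18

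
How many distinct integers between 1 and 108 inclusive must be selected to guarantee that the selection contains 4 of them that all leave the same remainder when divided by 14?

43

By the pigeonhole principle, the 14 residue classes mod 14 are the pigeonholes.
With 42 integers one could put 3 in each residue class and have no class reach 4.
The 43rd integer pushes some class to 4, so 14·3 + 1 = 43.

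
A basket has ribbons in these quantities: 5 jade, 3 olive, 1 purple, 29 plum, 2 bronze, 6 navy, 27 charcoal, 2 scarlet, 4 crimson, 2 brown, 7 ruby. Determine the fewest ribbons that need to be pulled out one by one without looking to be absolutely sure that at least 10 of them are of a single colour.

51

By the pigeonhole principle, the 11 colours are the holes; the ribbons drawn are the pigeons.
To avoid 10 of any one colour, the worst case takes at most 9 of each colour, or every ribbon of a colour that has fewer than 9.
That gives 5 + 3 + 1 + 9 + 2 + 6 + 9 + 2 + 4 + 2 + 7 = 50 ribbons with no colour reaching 10.
The next ribbon forces some colour to 10, so 50 + 1 = 51.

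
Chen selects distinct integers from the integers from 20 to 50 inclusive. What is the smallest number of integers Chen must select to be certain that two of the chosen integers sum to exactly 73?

18

A set avoiding the sum 73 can contain at most one of each pair {x, 73−x}, plus the 3 elements whose complement lies outside the range.
The integers 20, …, 36 (17 of them) are such a set: any two sum to at least 20+21 = 41 and at most 35+36 = 71 < 73.
Any 18th integer completes one of the 14 pairs, so 18 choices force a sum of 73.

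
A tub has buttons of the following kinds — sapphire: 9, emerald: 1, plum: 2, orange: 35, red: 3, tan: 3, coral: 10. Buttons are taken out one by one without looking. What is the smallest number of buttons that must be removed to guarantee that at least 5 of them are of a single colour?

By the pigeonhole principle, put each drawn button into a box by colour. The largest draw with every box below 5 takes min(count, 4) from each colour; colours with fewer than 4 contribute all they have.
Σ min(cᵢ, 4) = 4 + 1 + 2 + 4 + 3 + 3 + 4 = 21.
Draw number 21 + 1 = 22 must push one box to 5.

22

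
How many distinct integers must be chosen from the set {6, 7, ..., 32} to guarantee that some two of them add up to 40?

A set avoiding the sum 40 can contain at most one of each pair {x, 40−x}, plus the 3 elements whose complement lies outside the range or equal to its own complement.
The integers 6, …, 20 (15 of them) are such a set: any two sum to at least 6+7 = 13 and at most 19+20 = 39 < 40.
By the pigeonhole principle, any 16th integer completes one of the 12 pairs, so 16 choices force a sum of 40.

16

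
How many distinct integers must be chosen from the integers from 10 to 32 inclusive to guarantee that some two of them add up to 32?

Group the elements by complementary pair {x, 32−x}: {10,22}, {11,21}, {12,20}, …, giving 6 two-element pairs, the single value 16 (it cannot pair with itself since the integers are distinct), and 10 integers whose partner 32−x falls outside [10,32].
By the pigeonhole principle, treating each of those 17 groups as a pigeonhole, one can pick one integer per group — 17 integers — with no two summing to 32.
The 18th integer lands in an occupied pair, forcing a sum of 32.

18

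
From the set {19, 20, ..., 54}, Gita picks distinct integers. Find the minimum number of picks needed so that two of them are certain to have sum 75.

Two chosen integers sum to 75 exactly when both halves of some pair {x, 75−x} with 21 ≤ x ≤ 75−x ≤ 54 are chosen — 17 such pairs.
The remaining 2 elements (those with no distinct partner in range) can never complete a 75-sum, so the worst case takes all of them and one from each pair: 2 + 17 = 19.
By pigeonhole, the 20th integer has to be the second member of some pair, so 19 + 1 = 20.

20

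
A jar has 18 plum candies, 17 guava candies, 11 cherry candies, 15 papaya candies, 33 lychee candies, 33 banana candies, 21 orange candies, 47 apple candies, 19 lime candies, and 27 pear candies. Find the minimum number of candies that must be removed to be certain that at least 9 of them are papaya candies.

235

In the worst case for collecting papaya candies, every non-papaya candy comes out first.
There are 18 + 17 + 11 + 33 + 33 + 21 + 47 + 19 + 27 = 226 non-papaya candies altogether.
After those, each further candy must be papaya, so 226 + 9 = 235 draws guarantee 9 papaya candies.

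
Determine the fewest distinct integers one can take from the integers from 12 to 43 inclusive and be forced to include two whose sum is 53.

A set avoiding the sum 53 can contain at most one of each pair {x, 53−x}, plus the 2 elements whose complement lies outside the range.
The integers 27, …, 43 (17 of them) are such a set: any two sum to at least 27+28 = 55 > 53.
By the pigeonhole principle, any 18th integer completes one of the 15 pairs, so 18 choices force a sum of 53.

18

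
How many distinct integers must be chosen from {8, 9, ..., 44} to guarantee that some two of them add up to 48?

Group the elements by complementary pair {x, 48−x}: {8,40}, {9,39}, {10,38}, …, giving 16 two-element pairs, the single value 24 (it cannot pair with itself since the integers are distinct), and 4 integers whose partner 48−x falls outside [8,44].
By the pigeonhole principle, treating each of those 21 groups as a pigeonhole, one can pick one integer per group — 21 integers — with no two summing to 48.
The 22nd integer lands in an occupied pair, forcing a sum of 48.

22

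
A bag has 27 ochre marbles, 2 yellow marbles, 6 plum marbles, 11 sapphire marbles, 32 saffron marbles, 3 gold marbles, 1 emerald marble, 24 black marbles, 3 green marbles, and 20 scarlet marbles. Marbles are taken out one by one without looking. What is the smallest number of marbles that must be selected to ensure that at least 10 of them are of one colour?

61

By the pigeonhole principle, put each drawn marble into a box by colour. The largest draw with every box below 10 takes min(count, 9) from each colour; colours with fewer than 9 contribute all they have.
Σ min(cᵢ, 9) = 9 + 2 + 6 + 9 + 9 + 3 + 1 + 9 + 3 + 9 = 60.
Draw number 60 + 1 = 61 must push one box to 10.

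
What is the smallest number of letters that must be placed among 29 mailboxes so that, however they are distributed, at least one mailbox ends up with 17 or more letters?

With 464 letters one could put exactly 16 in each of the 29 mailboxes, and no mailbox would reach 17.
By the pigeonhole principle, one more letter must land in a mailbox that already has 16, giving it 17.
So 29 × 16 + 1 = 465 letters are required.

465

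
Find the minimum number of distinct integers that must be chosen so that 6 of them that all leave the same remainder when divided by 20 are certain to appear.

By the pigeonhole principle, the 20 residue classes mod 20 are the pigeonholes.
With 100 integers one could put 5 in each residue class and have no class reach 6.
The 101st integer pushes some class to 6, so 20·5 + 1 = 101.

101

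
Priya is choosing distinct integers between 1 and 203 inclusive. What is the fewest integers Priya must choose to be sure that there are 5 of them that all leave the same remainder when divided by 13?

53

By pigeonhole, the 13 residue classes mod 13 are the pigeonholes.
With 52 integers one could put 4 in each residue class and have no class reach 5.
The 53rd integer pushes some class to 5, so 13·4 + 1 = 53.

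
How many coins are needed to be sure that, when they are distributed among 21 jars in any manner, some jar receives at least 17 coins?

With 336 coins one could put exactly 16 in each of the 21 jars, and no jar would reach 17.
By pigeonhole, one more coin must land in a jar that already has 16, giving it 17.
So 21 × 16 + 1 = 337 coins are required.

337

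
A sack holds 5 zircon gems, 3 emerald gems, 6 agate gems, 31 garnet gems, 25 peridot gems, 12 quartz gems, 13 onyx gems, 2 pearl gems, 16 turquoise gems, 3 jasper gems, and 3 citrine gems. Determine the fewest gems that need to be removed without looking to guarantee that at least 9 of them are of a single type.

Put each drawn gem into a box by type. The largest draw with every box below 9 takes min(count, 8) from each type; types with fewer than 8 contribute all they have.
Σ min(cᵢ, 8) = 5 + 3 + 6 + 8 + 8 + 8 + 8 + 2 + 8 + 3 + 3 = 62.
Draw number 62 + 1 = 63 must push one box to 9.

63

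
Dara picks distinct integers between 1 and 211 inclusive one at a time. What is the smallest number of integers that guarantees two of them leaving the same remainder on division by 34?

By the pigeonhole principle, the 34 residue classes mod 34 are the pigeonholes.
With 34 integers one could put 1 in each residue class and have no class reach 2.
The 35th integer pushes some class to 2, so 34·1 + 1 = 35.

35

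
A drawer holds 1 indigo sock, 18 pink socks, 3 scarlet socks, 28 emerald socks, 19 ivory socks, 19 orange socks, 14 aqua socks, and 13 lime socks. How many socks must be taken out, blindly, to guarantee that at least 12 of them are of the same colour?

71

Pigeonhole: the 8 colours are the holes; the socks drawn are the pigeons.
To avoid 12 of any one colour, the worst case takes at most 11 of each colour, or every sock of a colour that has fewer than 11.
That gives 1 + 11 + 3 + 11 + 11 + 11 + 11 + 11 = 70 socks with no colour reaching 12.
The next sock forces some colour to 12, so 70 + 1 = 71.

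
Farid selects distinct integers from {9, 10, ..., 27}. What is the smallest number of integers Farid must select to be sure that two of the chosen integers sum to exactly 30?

Two chosen integers sum to 30 exactly when both halves of some pair {x, 30−x} with 9 ≤ x ≤ 30−x ≤ 21 are chosen — 6 such pairs.
The remaining 7 elements (those with no distinct partner in range) can never complete a 30-sum, so the worst case takes all of them and one from each pair: 7 + 6 = 13.
The 14th integer has to be the second member of some pair, so 13 + 1 = 14.

14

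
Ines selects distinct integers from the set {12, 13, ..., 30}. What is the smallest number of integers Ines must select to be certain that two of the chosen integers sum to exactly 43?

11

A set avoiding the sum 43 can contain at most one of each pair {x, 43−x}, plus the 1 element whose complement lies outside the range.
The integers 12, …, 21 (10 of them) are such a set: any two sum to at least 12+13 = 25 and at most 20+21 = 41 < 43.
Pigeonhole: any 11th integer completes one of the 9 pairs, so 11 choices force a sum of 43.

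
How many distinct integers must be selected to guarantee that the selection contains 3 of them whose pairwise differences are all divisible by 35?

Integers whose pairwise differences are multiples of 35 are exactly those sharing a remainder mod 35. By pigeonhole, the 35 residue classes mod 35 are the pigeonholes.
With 70 integers one could put 2 in each residue class and have no class reach 3.
The 71st integer pushes some class to 3, so 35·2 + 1 = 71.

71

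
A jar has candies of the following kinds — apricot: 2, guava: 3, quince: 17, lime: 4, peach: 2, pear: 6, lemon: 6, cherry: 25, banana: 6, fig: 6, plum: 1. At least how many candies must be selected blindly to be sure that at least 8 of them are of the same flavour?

By pigeonhole, the 11 flavours are the holes; the candies drawn are the pigeons.
To avoid 8 of any one flavour, the worst case takes at most 7 of each flavour, or every candy of a flavour that has fewer than 7.
That gives 2 + 3 + 7 + 4 + 2 + 6 + 6 + 7 + 6 + 6 + 1 = 50 candies with no flavour reaching 8.
The next candy forces some flavour to 8, so 50 + 1 = 51.

51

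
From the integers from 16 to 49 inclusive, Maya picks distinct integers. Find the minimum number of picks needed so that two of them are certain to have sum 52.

25

A set avoiding the sum 52 can contain at most one of each pair {x, 52−x}, plus the 14 elements whose complement lies outside the range or equal to its own complement.
The integers 26, …, 49 (24 of them) are such a set: any two sum to at least 26+27 = 53 > 52.
By the pigeonhole principle, any 25th integer completes one of the 10 pairs, so 25 choices force a sum of 52.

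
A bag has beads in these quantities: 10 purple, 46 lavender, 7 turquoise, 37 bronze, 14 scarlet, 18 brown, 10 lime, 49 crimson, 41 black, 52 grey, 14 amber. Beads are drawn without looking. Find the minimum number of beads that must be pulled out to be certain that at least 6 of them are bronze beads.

267

In the worst case for collecting bronze beads, every non-bronze bead comes out first.
There are 10 + 46 + 7 + 14 + 18 + 10 + 49 + 41 + 52 + 14 = 261 non-bronze beads altogether.
After those, each further bead must be bronze, so 261 + 6 = 267 draws guarantee 6 bronze beads.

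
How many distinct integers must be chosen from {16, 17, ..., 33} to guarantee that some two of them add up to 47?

A set avoiding the sum 47 can contain at most one of each pair {x, 47−x}, plus the 2 elements whose complement lies outside the range.
The integers 24, …, 33 (10 of them) are such a set: any two sum to at least 24+25 = 49 > 47.
Any 11th integer completes one of the 8 pairs, so 11 choices force a sum of 47.

11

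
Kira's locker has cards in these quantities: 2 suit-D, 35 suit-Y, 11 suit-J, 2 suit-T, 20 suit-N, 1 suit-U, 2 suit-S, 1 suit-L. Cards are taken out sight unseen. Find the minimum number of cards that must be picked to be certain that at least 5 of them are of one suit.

The 8 suits are the holes; the cards drawn are the pigeons.
To avoid 5 of any one suit, the worst case takes at most 4 of each suit, or every card of a suit that has fewer than 4.
That gives 2 + 4 + 4 + 2 + 4 + 1 + 2 + 1 = 20 cards with no suit reaching 5.
The next card forces some suit to 5, so 20 + 1 = 21.

21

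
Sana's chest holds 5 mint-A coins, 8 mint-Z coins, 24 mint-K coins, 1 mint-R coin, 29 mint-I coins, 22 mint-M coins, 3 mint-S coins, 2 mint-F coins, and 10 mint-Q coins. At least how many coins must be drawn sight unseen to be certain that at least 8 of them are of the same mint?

47

By pigeonhole, put each drawn coin into a box by mint. The largest draw with every box below 8 takes min(count, 7) from each mint; mints with fewer than 7 contribute all they have.
Σ min(cᵢ, 7) = 5 + 7 + 7 + 1 + 7 + 7 + 3 + 2 + 7 = 46.
Draw number 46 + 1 = 47 must push one box to 8.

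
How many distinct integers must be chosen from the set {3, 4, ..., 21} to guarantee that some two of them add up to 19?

A set avoiding the sum 19 can contain at most one of each pair {x, 19−x}, plus the 5 elements whose complement lies outside the range.
The integers 10, …, 21 (12 of them) are such a set: any two sum to at least 10+11 = 21 > 19.
Any 13th integer completes one of the 7 pairs, so 13 choices force a sum of 19.

13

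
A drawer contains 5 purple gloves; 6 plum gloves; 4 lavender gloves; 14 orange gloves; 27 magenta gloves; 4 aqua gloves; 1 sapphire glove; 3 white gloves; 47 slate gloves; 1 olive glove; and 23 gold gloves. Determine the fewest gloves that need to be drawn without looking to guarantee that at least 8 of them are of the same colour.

53

Pigeonhole: the 11 colours are the holes; the gloves drawn are the pigeons.
To avoid 8 of any one colour, the worst case takes at most 7 of each colour, or every glove of a colour that has fewer than 7.
That gives 5 + 6 + 4 + 7 + 7 + 4 + 1 + 3 + 7 + 1 + 7 = 52 gloves with no colour reaching 8.
The next glove forces some colour to 8, so 52 + 1 = 53.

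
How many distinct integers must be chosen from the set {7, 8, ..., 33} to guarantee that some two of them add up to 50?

Two chosen integers sum to 50 exactly when both halves of some pair {x, 50−x} with 17 ≤ x ≤ 50−x ≤ 33 are chosen — 8 such pairs.
The remaining 11 elements (those with no distinct partner in range) can never complete a 50-sum, so the worst case takes all of them and one from each pair: 11 + 8 = 19.
By the pigeonhole principle, the 20th integer has to be the second member of some pair, so 19 + 1 = 20.

20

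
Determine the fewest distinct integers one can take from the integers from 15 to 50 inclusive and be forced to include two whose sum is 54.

Group the elements by complementary pair {x, 54−x}: {15,39}, {16,38}, {17,37}, …, giving 12 two-element pairs; the single value 27 (it cannot pair with itself since the integers are distinct); and 11 integers whose partner 54−x falls outside [15,50].
By the pigeonhole principle, treating each of those 24 groups as a pigeonhole, one can pick one integer per group — 24 integers — with no two summing to 54.
The 25th integer lands in an occupied pair, forcing a sum of 54.

25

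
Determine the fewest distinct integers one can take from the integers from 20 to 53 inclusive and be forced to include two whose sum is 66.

22

A set avoiding the sum 66 can contain at most one of each pair {x, 66−x}, plus the 8 elements whose complement lies outside the range or equal to its own complement.
The integers 33, …, 53 (21 of them) are such a set: any two sum to at least 33+34 = 67 > 66.
Any 22nd integer completes one of the 13 pairs, so 22 choices force a sum of 66.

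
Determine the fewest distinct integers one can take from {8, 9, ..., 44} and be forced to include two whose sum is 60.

A set avoiding the sum 60 can contain at most one of each pair {x, 60−x}, plus the 9 elements whose complement lies outside the range or equal to its own complement.
The integers 8, …, 30 (23 of them) are such a set: any two sum to at least 8+9 = 17 and at most 29+30 = 59 < 60.
Any 24th integer completes one of the 14 pairs, so 24 choices force a sum of 60.

24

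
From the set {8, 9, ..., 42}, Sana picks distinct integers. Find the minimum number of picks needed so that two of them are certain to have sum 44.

22

Two chosen integers sum to 44 exactly when both halves of some pair {x, 44−x} with 8 ≤ x ≤ 44−x ≤ 36 are chosen — 14 such pairs.
The remaining 7 elements (those with no distinct partner in range) can never complete a 44-sum, so the worst case takes all of them and one from each pair: 7 + 14 = 21.
By pigeonhole, the 22nd integer has to be the second member of some pair, so 21 + 1 = 22.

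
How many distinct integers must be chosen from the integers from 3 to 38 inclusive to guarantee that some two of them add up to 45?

21

Two chosen integers sum to 45 exactly when both halves of some pair {x, 45−x} with 7 ≤ x ≤ 45−x ≤ 38 are chosen — 16 such pairs.
The remaining 4 elements (those with no distinct partner in range) can never complete a 45-sum, so the worst case takes all of them and one from each pair: 4 + 16 = 20.
By the pigeonhole principle, the 21st integer has to be the second member of some pair, so 20 + 1 = 21.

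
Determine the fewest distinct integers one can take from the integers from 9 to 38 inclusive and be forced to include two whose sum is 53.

Group the elements by complementary pair {x, 53−x}: {15,38}, {16,37}, {17,36}, …, giving 12 two-element pairs and 6 integers whose partner 53−x falls outside [9,38].
By the pigeonhole principle, treating each of those 18 groups as a pigeonhole, one can pick one integer per group — 18 integers — with no two summing to 53.
The 19th integer lands in an occupied pair, forcing a sum of 53.

19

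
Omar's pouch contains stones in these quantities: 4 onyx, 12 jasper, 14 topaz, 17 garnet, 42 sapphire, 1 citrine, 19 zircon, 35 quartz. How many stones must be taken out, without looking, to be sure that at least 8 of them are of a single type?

48

The 8 types are the holes; the stones drawn are the pigeons.
To avoid 8 of any one type, the worst case takes at most 7 of each type, or every stone of a type that has fewer than 7.
That gives 4 + 7 + 7 + 7 + 7 + 1 + 7 + 7 = 47 stones with no type reaching 8.
The next stone forces some type to 8, so 47 + 1 = 48.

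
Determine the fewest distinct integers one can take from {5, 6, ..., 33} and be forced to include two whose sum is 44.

A set avoiding the sum 44 can contain at most one of each pair {x, 44−x}, plus the 7 elements whose complement lies outside the range or equal to its own complement.
The integers 5, …, 22 (18 of them) are such a set: any two sum to at least 5+6 = 11 and at most 21+22 = 43 < 44.
By the pigeonhole principle, any 19th integer completes one of the 11 pairs, so 19 choices force a sum of 44.

19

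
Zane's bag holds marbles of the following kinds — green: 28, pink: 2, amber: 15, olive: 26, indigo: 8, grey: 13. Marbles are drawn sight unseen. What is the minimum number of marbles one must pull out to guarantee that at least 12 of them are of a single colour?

Put each drawn marble into a box by colour. The largest draw with every box below 12 takes min(count, 11) from each colour; colours with fewer than 11 contribute all they have.
Σ min(cᵢ, 11) = 11 + 2 + 11 + 11 + 8 + 11 = 54.
Draw number 54 + 1 = 55 must push one box to 12.

55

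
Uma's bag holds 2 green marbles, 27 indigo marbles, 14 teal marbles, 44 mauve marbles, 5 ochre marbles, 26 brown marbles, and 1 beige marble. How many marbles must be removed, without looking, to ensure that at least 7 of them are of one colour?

An adversary could hand out at most 6 marbles per colour (green, ochre, beige run out sooner): 2 + 6 + 6 + 6 + 5 + 6 + 1 = 32 marbles and still no colour has 7.
By pigeonhole, one more marble lands in a colour already at 6, so 33 draws are enough and 32 are not.

33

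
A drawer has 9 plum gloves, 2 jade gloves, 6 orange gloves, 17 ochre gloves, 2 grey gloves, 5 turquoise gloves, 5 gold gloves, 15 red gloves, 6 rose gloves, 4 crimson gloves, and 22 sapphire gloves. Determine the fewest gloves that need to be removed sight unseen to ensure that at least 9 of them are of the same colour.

63

Put each drawn glove into a box by colour. The largest draw with every box below 9 takes min(count, 8) from each colour; colours with fewer than 8 contribute all they have.
Σ min(cᵢ, 8) = 8 + 2 + 6 + 8 + 2 + 5 + 5 + 8 + 6 + 4 + 8 = 62.
Draw number 62 + 1 = 63 must push one box to 9.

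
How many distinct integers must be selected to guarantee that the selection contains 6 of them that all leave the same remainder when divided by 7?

36

By pigeonhole, the 7 residue classes mod 7 are the pigeonholes.
With 35 integers one could put 5 in each residue class and have no class reach 6.
The 36th integer pushes some class to 6, so 7·5 + 1 = 36.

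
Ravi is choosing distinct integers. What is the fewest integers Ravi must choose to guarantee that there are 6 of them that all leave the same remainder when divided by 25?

126

The 25 residue classes mod 25 are the pigeonholes.
With 125 integers one could put 5 in each residue class and have no class reach 6.
The 126th integer pushes some class to 6, so 25·5 + 1 = 126.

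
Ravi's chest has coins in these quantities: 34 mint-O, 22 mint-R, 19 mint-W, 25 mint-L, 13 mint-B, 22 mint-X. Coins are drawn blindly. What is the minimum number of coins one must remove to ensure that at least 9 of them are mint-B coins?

131

In the worst case for collecting mint-B coins, every non-mint-B coin comes out first.
There are 34 + 22 + 19 + 25 + 22 = 122 non-mint-B coins altogether.
After those, each further coin must be mint-B, so 122 + 9 = 131 draws guarantee 9 mint-B coins.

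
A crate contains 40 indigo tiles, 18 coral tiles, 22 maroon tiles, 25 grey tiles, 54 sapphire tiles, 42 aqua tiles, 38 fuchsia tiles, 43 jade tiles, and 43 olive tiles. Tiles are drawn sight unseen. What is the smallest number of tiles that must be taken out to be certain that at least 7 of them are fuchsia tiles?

294

In the worst case for collecting fuchsia tiles, every non-fuchsia tile comes out first.
There are 40 + 18 + 22 + 25 + 54 + 42 + 43 + 43 = 287 non-fuchsia tiles altogether.
After those, each further tile must be fuchsia, so 287 + 7 = 294 draws guarantee 7 fuchsia tiles.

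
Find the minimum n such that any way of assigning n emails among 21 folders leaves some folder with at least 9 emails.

169

With 168 emails one could put exactly 8 in each of the 21 folders, and no folder would reach 9.
One more email must land in a folder that already has 8, giving it 9.
So 21 × 8 + 1 = 169 emails are required.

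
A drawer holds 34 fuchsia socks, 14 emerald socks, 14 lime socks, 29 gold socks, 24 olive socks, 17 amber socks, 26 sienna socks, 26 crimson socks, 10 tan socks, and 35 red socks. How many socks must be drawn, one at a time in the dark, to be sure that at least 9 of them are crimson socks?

In the worst case for collecting crimson socks, every non-crimson sock comes out first.
There are 34 + 14 + 14 + 29 + 24 + 17 + 26 + 10 + 35 = 203 non-crimson socks altogether.
After those, each further sock must be crimson, so 203 + 9 = 212 draws guarantee 9 crimson socks.

212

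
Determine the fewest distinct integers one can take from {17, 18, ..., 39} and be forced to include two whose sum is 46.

A set avoiding the sum 46 can contain at most one of each pair {x, 46−x}, plus the 11 elements whose complement lies outside the range or equal to its own complement.
The integers 23, …, 39 (17 of them) are such a set: any two sum to at least 23+24 = 47 > 46.
Any 18th integer completes one of the 6 pairs, so 18 choices force a sum of 46.

18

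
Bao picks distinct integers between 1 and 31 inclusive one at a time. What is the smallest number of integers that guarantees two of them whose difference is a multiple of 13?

Integers whose pairwise differences are multiples of 13 are exactly those sharing a remainder mod 13. The 13 residue classes mod 13 are the pigeonholes.
With 13 integers one could put 1 in each residue class and have no class reach 2.
The 14th integer pushes some class to 2, so 13·1 + 1 = 14.

14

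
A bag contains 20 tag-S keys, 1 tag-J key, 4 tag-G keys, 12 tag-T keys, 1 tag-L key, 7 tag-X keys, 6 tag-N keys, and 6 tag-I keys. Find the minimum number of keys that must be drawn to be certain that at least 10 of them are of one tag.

44

The 8 tags are the holes; the keys drawn are the pigeons.
To avoid 10 of any one tag, the worst case takes at most 9 of each tag, or every key of a tag that has fewer than 9.
That gives 9 + 1 + 4 + 9 + 1 + 7 + 6 + 6 = 43 keys with no tag reaching 10.
The next key forces some tag to 10, so 43 + 1 = 44.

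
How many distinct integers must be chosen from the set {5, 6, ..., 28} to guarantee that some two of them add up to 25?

17

Group the elements by complementary pair {x, 25−x}: {5,20}, {6,19}, {7,18}, …, giving 8 two-element pairs and 8 integers whose partner 25−x falls outside [5,28].
Treating each of those 16 groups as a pigeonhole, one can pick one integer per group — 16 integers — with no two summing to 25.
The 17th integer lands in an occupied pair, forcing a sum of 25.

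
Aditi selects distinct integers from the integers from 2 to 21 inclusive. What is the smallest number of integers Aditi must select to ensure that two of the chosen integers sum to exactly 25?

12

Two chosen integers sum to 25 exactly when both halves of some pair {x, 25−x} with 4 ≤ x ≤ 25−x ≤ 21 are chosen — 9 such pairs.
The remaining 2 elements (those with no distinct partner in range) can never complete a 25-sum, so the worst case takes all of them and one from each pair: 2 + 9 = 11.
By pigeonhole, the 12th integer has to be the second member of some pair, so 11 + 1 = 12.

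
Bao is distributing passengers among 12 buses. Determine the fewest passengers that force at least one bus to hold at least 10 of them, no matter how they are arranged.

With 108 passengers one could put exactly 9 in each of the 12 buses, and no bus would reach 10.
By the pigeonhole principle, one more passenger must land in a bus that already has 9, giving it 10.
So 12 × 9 + 1 = 109 passengers are required.

109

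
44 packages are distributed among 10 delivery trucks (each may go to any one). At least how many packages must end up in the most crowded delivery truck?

The 10 delivery trucks are the holes and the 44 packages are the pigeons.
If every delivery truck held at most 4 packages, the total would be at most 10 × 4 = 40, which is less than 44.
So some delivery truck holds at least ⌈44/10⌉ = 5 packages.

5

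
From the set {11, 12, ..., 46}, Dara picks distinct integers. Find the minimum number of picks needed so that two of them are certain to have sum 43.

26

Two chosen integers sum to 43 exactly when both halves of some pair {x, 43−x} with 11 ≤ x ≤ 43−x ≤ 32 are chosen — 11 such pairs.
The remaining 14 elements (those with no distinct partner in range) can never complete a 43-sum, so the worst case takes all of them and one from each pair: 14 + 11 = 25.
By pigeonhole, the 26th integer has to be the second member of some pair, so 25 + 1 = 26.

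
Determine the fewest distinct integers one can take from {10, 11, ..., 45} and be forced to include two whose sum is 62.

23

A set avoiding the sum 62 can contain at most one of each pair {x, 62−x}, plus the 8 elements whose complement lies outside the range or equal to its own complement.
The integers 10, …, 31 (22 of them) are such a set: any two sum to at least 10+11 = 21 and at most 30+31 = 61 < 62.
By the pigeonhole principle, any 23rd integer completes one of the 14 pairs, so 23 choices force a sum of 62.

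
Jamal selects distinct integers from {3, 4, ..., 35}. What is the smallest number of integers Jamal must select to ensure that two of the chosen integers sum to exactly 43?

20

A set avoiding the sum 43 can contain at most one of each pair {x, 43−x}, plus the 5 elements whose complement lies outside the range.
The integers 3, …, 21 (19 of them) are such a set: any two sum to at least 3+4 = 7 and at most 20+21 = 41 < 43.
Any 20th integer completes one of the 14 pairs, so 20 choices force a sum of 43.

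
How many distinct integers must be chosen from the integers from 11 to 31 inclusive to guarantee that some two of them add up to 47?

Group the elements by complementary pair {x, 47−x}: {16,31}, {17,30}, {18,29}, …, giving 8 two-element pairs and 5 integers whose partner 47−x falls outside [11,31].
Treating each of those 13 groups as a pigeonhole, one can pick one integer per group — 13 integers — with no two summing to 47.
The 14th integer lands in an occupied pair, forcing a sum of 47.

14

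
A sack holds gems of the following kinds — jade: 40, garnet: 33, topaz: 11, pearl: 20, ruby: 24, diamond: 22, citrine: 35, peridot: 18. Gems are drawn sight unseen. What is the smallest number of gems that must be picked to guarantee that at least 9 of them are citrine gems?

In the worst case for collecting citrine gems, every non-citrine gem comes out first.
There are 40 + 33 + 11 + 20 + 24 + 22 + 18 = 168 non-citrine gems altogether.
After those, each further gem must be citrine, so 168 + 9 = 177 draws guarantee 9 citrine gems.

177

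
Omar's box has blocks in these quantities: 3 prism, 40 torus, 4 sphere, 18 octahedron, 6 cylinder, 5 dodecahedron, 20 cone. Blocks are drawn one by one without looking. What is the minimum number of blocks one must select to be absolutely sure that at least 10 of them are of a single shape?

46

Put each drawn block into a box by shape. The largest draw with every box below 10 takes min(count, 9) from each shape; shapes with fewer than 9 contribute all they have.
Σ min(cᵢ, 9) = 3 + 9 + 4 + 9 + 6 + 5 + 9 = 45.
Draw number 45 + 1 = 46 must push one box to 10.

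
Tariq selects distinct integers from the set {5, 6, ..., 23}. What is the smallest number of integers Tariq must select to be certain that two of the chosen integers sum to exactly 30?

Group the elements by complementary pair {x, 30−x}: {7,23}, {8,22}, {9,21}, …, giving 8 two-element pairs, the single value 15 (it cannot pair with itself since the integers are distinct), and 2 integers whose partner 30−x falls outside [5,23].
By the pigeonhole principle, treating each of those 11 groups as a pigeonhole, one can pick one integer per group — 11 integers — with no two summing to 30.
The 12th integer lands in an occupied pair, forcing a sum of 30.

12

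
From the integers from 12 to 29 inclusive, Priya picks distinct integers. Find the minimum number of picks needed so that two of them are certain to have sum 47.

Group the elements by complementary pair {x, 47−x}: {18,29}, {19,28}, {20,27}, …, giving 6 two-element pairs and 6 integers whose partner 47−x falls outside [12,29].
By the pigeonhole principle, treating each of those 12 groups as a pigeonhole, one can pick one integer per group — 12 integers — with no two summing to 47.
The 13th integer lands in an occupied pair, forcing a sum of 47.

13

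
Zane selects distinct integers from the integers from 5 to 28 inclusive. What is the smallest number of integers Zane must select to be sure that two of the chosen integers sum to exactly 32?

14

Group the elements by complementary pair {x, 32−x}: {5,27}, {6,26}, {7,25}, …, giving 11 two-element pairs, the single value 16 (it cannot pair with itself since the integers are distinct), and 1 integer whose partner 32−x falls outside [5,28].
Treating each of those 13 groups as a pigeonhole, one can pick one integer per group — 13 integers — with no two summing to 32.
The 14th integer lands in an occupied pair, forcing a sum of 32.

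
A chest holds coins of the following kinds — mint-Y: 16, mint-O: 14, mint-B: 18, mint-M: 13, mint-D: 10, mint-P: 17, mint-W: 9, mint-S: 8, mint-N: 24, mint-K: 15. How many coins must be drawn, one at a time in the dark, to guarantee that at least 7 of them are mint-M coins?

In the worst case for collecting mint-M coins, every non-mint-M coin comes out first.
There are 16 + 14 + 18 + 10 + 17 + 9 + 8 + 24 + 15 = 131 non-mint-M coins altogether.
After those, each further coin must be mint-M, so 131 + 7 = 138 draws guarantee 7 mint-M coins.

138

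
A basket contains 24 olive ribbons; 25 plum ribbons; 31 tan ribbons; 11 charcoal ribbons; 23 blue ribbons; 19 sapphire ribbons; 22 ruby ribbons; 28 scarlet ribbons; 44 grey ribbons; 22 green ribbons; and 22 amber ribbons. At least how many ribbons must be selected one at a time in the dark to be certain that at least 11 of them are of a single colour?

111

By the pigeonhole principle, the 11 colours are the holes; the ribbons drawn are the pigeons.
To avoid 11 of any one colour, the worst case takes at most 10 of each colour.
That gives 10 + 10 + 10 + 10 + 10 + 10 + 10 + 10 + 10 + 10 + 10 = 110 ribbons with no colour reaching 11.
The next ribbon forces some colour to 11, so 110 + 1 = 111.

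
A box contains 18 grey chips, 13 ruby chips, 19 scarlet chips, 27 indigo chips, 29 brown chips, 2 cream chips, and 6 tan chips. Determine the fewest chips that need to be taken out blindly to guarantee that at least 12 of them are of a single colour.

64

An adversary could hand out at most 11 chips per colour (cream, tan run out sooner): 11 + 11 + 11 + 11 + 11 + 2 + 6 = 63 chips and still no colour has 12.
By the pigeonhole principle, one more chip lands in a colour already at 11, so 64 draws are enough and 63 are not.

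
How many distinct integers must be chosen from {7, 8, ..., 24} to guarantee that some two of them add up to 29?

11

Group the elements by complementary pair {x, 29−x}: {7,22}, {8,21}, {9,20}, …, giving 8 two-element pairs and 2 integers whose partner 29−x falls outside [7,24].
Treating each of those 10 groups as a pigeonhole, one can pick one integer per group — 10 integers — with no two summing to 29.
The 11th integer lands in an occupied pair, forcing a sum of 29.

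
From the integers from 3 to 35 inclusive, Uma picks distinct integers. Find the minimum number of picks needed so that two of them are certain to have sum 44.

21

A set avoiding the sum 44 can contain at most one of each pair {x, 44−x}, plus the 7 elements whose complement lies outside the range or equal to its own complement.
The integers 3, …, 22 (20 of them) are such a set: any two sum to at least 3+4 = 7 and at most 21+22 = 43 < 44.
Any 21st integer completes one of the 13 pairs, so 21 choices force a sum of 44.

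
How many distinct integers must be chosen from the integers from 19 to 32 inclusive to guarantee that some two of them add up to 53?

9

A set avoiding the sum 53 can contain at most one of each pair {x, 53−x}, plus the 2 elements whose complement lies outside the range.
The integers 19, …, 26 (8 of them) are such a set: any two sum to at least 19+20 = 39 and at most 25+26 = 51 < 53.
Any 9th integer completes one of the 6 pairs, so 9 choices force a sum of 53.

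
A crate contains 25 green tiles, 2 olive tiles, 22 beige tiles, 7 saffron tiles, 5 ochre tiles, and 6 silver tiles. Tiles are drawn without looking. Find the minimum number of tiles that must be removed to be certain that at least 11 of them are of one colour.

Put each drawn tile into a box by colour. The largest draw with every box below 11 takes min(count, 10) from each colour; colours with fewer than 10 contribute all they have.
Σ min(cᵢ, 10) = 10 + 2 + 10 + 7 + 5 + 6 = 40.
Draw number 40 + 1 = 41 must push one box to 11.

41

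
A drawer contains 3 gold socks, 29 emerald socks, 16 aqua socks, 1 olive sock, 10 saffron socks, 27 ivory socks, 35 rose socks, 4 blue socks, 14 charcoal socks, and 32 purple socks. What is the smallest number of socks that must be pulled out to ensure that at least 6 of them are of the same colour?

44

Put each drawn sock into a box by colour. The largest draw with every box below 6 takes min(count, 5) from each colour; colours with fewer than 5 contribute all they have.
Σ min(cᵢ, 5) = 3 + 5 + 5 + 1 + 5 + 5 + 5 + 4 + 5 + 5 = 43.
Draw number 43 + 1 = 44 must push one box to 6.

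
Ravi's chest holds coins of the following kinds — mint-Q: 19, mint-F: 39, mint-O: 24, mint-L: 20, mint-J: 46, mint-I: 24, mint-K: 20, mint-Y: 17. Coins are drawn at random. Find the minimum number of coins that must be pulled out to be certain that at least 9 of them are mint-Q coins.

In the worst case for collecting mint-Q coins, every non-mint-Q coin comes out first.
There are 39 + 24 + 20 + 46 + 24 + 20 + 17 = 190 non-mint-Q coins altogether.
After those, each further coin must be mint-Q, so 190 + 9 = 199 draws guarantee 9 mint-Q coins.

199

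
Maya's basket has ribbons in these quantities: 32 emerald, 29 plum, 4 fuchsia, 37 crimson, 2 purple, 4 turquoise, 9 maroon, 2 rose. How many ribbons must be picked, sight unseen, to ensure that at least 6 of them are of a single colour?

33

An adversary could hand out at most 5 ribbons per colour (4 colours run out sooner): 5 + 5 + 4 + 5 + 2 + 4 + 5 + 2 = 32 ribbons and still no colour has 6.
By pigeonhole, one more ribbon lands in a colour already at 5, so 33 draws are enough and 32 are not.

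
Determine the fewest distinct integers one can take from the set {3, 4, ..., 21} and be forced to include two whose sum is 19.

A set avoiding the sum 19 can contain at most one of each pair {x, 19−x}, plus the 5 elements whose complement lies outside the range.
The integers 10, …, 21 (12 of them) are such a set: any two sum to at least 10+11 = 21 > 19.
Any 13th integer completes one of the 7 pairs, so 13 choices force a sum of 19.

13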